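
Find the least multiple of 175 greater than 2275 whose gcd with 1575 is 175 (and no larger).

gcd(t, 1575) = 175 forces 175 | t; write t = 175s. Then gcd(175s, 175·9) = 175·gcd(s, 9), so need gcd(s, 9) = 1.
175s > 2275 gives s ≥ 14. The least s ≥ 14 coprime to 9 is 14, so t = 175·14 = 2450.

2450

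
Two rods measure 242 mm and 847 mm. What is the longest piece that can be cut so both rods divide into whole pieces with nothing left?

121

242 = 2 · 11²
847 = 7 · 11²
Common: 11² = 121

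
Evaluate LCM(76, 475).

76 = 2² · 19; 475 = 5² · 19
max exponents: 2² · 5² · 19 = 1900

1900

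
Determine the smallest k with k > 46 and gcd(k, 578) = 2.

48

578 = 2·289. Any k with gcd(k, 578) = 2 is a multiple of 2, say 2s, with s coprime to 289.
Need s > 46/2, so s ≥ 24. First s ≥ 24 with gcd(s, 289) = 1 is s = 24. Thus k = 2·24 = 48.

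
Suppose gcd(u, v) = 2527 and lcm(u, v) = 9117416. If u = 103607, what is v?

u·v = gcd·lcm = 2527·9117416 = 23039710232, so v = 23039710232/103607 = 222376.

222376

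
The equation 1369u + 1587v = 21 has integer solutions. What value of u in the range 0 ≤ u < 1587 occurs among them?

939

gcd(1369, 1587) = 1 (Euclid: 1587 = 1·1369 + 218; 1369 = 6·218 + 61; 218 = 3·61 + 35; 61 = 1·35 + 26; 35 = 1·26 + 9; 26 = 2·9 + 8; 9 = 1·8 + 1; 8 = 8·1 + 0), and 1 | 21.
Extended Euclid: 1369·(-182) + 1587·(157) = 1. Scale by 21: u₀ = -3822.
General solution u = u₀ + 1587t; reducing mod 1587 gives u = 939 (and v = -810).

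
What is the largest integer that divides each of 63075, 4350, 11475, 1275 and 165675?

gcd(63075, 4350): 63075 = 14·4350 + 2175; 4350 = 2·2175 + 0 → 2175
gcd(2175, 11475): 11475 = 5·2175 + 600; 2175 = 3·600 + 375; 600 = 1·375 + 225; 375 = 1·225 + 150; 225 = 1·150 + 75; 150 = 2·75 + 0 → 75
gcd(75, 1275): 1275 = 17·75 + 0 → 75
gcd(75, 165675): 165675 = 2209·75 + 0 → 75

75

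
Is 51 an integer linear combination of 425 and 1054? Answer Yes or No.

gcd(425, 1054): 1054 = 2·425 + 204; 425 = 2·204 + 17; 204 = 12·17 + 0 → 17
17 divides 51, so a solution exists.

Yes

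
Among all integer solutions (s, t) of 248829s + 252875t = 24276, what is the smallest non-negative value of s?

Reduce mod 252875: 248829s ≡ 24276 (mod 252875). With g = gcd(248829, 252875) = 2023 dividing 24276, divide through: 123s ≡ 12 (mod 125).
Since gcd(123, 125) = 1, s ≡ 12·(123)⁻¹ ≡ 119 (mod 125). Smallest non-negative: 119.

119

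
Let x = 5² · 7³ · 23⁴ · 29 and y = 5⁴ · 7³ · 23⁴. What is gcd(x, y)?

2399636575

min exponent per shared prime: 5² · 7³ · 23⁴ = 2399636575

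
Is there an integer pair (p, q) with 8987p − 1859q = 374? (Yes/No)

By Bézout, 8987p − 1859q = 374 has integer solutions iff gcd(8987, 1859) | 374.
Euclid: 8987 = 4·1859 + 1551; 1859 = 1·1551 + 308; 1551 = 5·308 + 11; 308 = 28·11 + 0. gcd = 11; 374 mod 11 = 0. Yes.

Yes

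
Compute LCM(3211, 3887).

73853

3211 = 13² · 19; 3887 = 13² · 23
max exponents: 13² · 19 · 23 = 73853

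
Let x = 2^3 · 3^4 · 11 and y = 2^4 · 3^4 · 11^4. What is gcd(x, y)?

7128

min exponent per shared prime: 2^3 · 3^4 · 11 = 7128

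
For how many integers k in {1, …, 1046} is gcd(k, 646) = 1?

646 = 2·17·19. Inclusion–exclusion on these primes:
1046 − ⌊1046/2⌋ − ⌊1046/17⌋ − ⌊1046/19⌋ + ⌊1046/34⌋ + ⌊1046/38⌋ + ⌊1046/323⌋ − ⌊1046/646⌋ = 466

466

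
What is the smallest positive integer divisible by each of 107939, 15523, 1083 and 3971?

107939 = 13 · 19² · 23; 15523 = 19² · 43; 1083 = 3 · 19²; 3971 = 11 · 19²
lcm takes max exponent of each prime: 3 · 11 · 13 · 19² · 23 · 43 = 153165441

153165441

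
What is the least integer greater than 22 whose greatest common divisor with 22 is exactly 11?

33

Multiples of 11 above 22: 11·3, 11·4, … . Need the cofactor coprime to 22/11 = 2.
Checking s = 3, 4, … the first with gcd(s, 2) = 1 is s = 3, giving 33.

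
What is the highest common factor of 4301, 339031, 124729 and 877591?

4301 = 11 · 17 · 23; 339031 = 7² · 11 · 17 · 37; 124729 = 11 · 17 · 23 · 29; 877591 = 11 · 13 · 17 · 19²
gcd takes min exponent of each prime: 11 · 17 = 187

187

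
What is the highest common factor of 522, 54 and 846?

18

522 = 2 · 3² · 29; 54 = 2 · 3³; 846 = 2 · 3² · 47
gcd takes min exponent of each prime: 2 · 3² = 18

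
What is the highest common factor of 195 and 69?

3

195 = 3 · 5 · 13
69 = 3 · 23
Common: 3 = 3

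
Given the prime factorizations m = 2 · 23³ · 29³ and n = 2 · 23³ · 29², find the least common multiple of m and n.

593481926

max exponent per prime: 2 · 23³ · 29³ = 593481926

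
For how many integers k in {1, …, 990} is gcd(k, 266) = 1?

402

266 = 2·7·19. Inclusion–exclusion on these primes:
990 − ⌊990/2⌋ − ⌊990/7⌋ − ⌊990/19⌋ + ⌊990/14⌋ + ⌊990/38⌋ + ⌊990/133⌋ − ⌊990/266⌋ = 402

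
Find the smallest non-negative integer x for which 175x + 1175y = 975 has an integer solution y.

19

gcd(175, 1175) = 25 (Euclid: 1175 = 6·175 + 125; 175 = 1·125 + 50; 125 = 2·50 + 25; 50 = 2·25 + 0), and 25 | 975.
Extended Euclid: 175·(-20) + 1175·(3) = 25. Scale by 39: x₀ = -780.
General solution x = x₀ + 47t; reducing mod 47 gives x = 19 (and y = -2).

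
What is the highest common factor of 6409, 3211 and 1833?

13

6409 = 13 · 17 · 29; 3211 = 13² · 19; 1833 = 3 · 13 · 47
gcd takes min exponent of each prime: 13 = 13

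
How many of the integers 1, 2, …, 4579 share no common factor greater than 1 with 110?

110 = 2·5·11. Inclusion–exclusion on these primes:
4579 − ⌊4579/2⌋ − ⌊4579/5⌋ − ⌊4579/11⌋ + ⌊4579/10⌋ + ⌊4579/22⌋ + ⌊4579/55⌋ − ⌊4579/110⌋ = 1666

1666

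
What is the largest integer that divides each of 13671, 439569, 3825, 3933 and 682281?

9

gcd(13671, 439569): 439569 = 32·13671 + 2097; 13671 = 6·2097 + 1089; 2097 = 1·1089 + 1008; 1089 = 1·1008 + 81; 1008 = 12·81 + 36; 81 = 2·36 + 9; 36 = 4·9 + 0 → 9
gcd(9, 3825): 3825 = 425·9 + 0 → 9
gcd(9, 3933): 3933 = 437·9 + 0 → 9
gcd(9, 682281): 682281 = 75809·9 + 0 → 9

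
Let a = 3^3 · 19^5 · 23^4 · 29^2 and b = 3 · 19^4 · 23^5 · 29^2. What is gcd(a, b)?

92011688058603

min exponent per shared prime: 3 · 19^4 · 23^4 · 29^2 = 92011688058603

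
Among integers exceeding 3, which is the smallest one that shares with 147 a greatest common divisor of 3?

6

gcd(x, 147) = 3 forces 3 | x; write x = 3s. Then gcd(3s, 3·49) = 3·gcd(s, 49), so need gcd(s, 49) = 1.
3s > 3 gives s ≥ 2. The least s ≥ 2 coprime to 49 is 2, so x = 3·2 = 6.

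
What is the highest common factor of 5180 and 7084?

28

Euclid: 7084 = 1·5180 + 1904; 5180 = 2·1904 + 1372; 1904 = 1·1372 + 532; 1372 = 2·532 + 308; 532 = 1·308 + 224; 308 = 1·224 + 84; 224 = 2·84 + 56; 84 = 1·56 + 28; 56 = 2·28 + 0. Last nonzero remainder: 28.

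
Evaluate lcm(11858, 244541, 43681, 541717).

lcm(11858, 244541) = 11858·244541/gcd = 2899767178/121 = 23965018
lcm(23965018, 43681) = 23965018·43681/gcd = 1046815951258/121 = 8651371498
lcm(8651371498, 541717) = 8651371498·541717/gcd = 4686595013782066/121 = 38732190196546

38732190196546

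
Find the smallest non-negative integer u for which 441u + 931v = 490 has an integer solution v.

18

Reduce mod 931: 441u ≡ 490 (mod 931). With g = gcd(441, 931) = 49 dividing 490, divide through: 9u ≡ 10 (mod 19).
Since gcd(9, 19) = 1, u ≡ 10·(9)⁻¹ ≡ 18 (mod 19). Smallest non-negative: 18.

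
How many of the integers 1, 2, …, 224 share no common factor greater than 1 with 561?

128

561 = 3·11·17. Inclusion–exclusion on these primes:
224 − ⌊224/3⌋ − ⌊224/11⌋ − ⌊224/17⌋ + ⌊224/33⌋ + ⌊224/51⌋ + ⌊224/187⌋ − ⌊224/561⌋ = 128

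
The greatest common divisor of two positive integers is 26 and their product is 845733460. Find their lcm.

32528210

Since gcd(u,v)·lcm(u,v) = uv, lcm = 845733460/26 = 32528210.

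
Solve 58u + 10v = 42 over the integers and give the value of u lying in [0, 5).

4

Euclid: 58 = 5·10 + 8; 10 = 1·8 + 2; 8 = 4·2 + 0 → gcd = 2; 42 = 2·21.
Back-substitution yields 58·(-1) + 10·(6) = 2, so one solution is u = -1·21 = -21, v = 6·21 = 126.
Solutions in u differ by 10/2 = 5; the one in [0, 5) is -21 mod 5 = 4.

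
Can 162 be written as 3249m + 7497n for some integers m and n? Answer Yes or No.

By Bézout, 3249m + 7497n = 162 has integer solutions iff gcd(3249, 7497) | 162.
Euclid: 7497 = 2·3249 + 999; 3249 = 3·999 + 252; 999 = 3·252 + 243; 252 = 1·243 + 9; 243 = 27·9 + 0. gcd = 9; 162 mod 9 = 0. Yes.

Yes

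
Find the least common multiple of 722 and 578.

722 = 2 · 19²; 578 = 2 · 17²
max exponents: 2 · 17² · 19² = 208658

208658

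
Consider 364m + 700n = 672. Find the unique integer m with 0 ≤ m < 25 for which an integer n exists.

23

Reduce mod 700: 364m ≡ 672 (mod 700). With g = gcd(364, 700) = 28 dividing 672, divide through: 13m ≡ 24 (mod 25).
Since gcd(13, 25) = 1, m ≡ 24·(13)⁻¹ ≡ 23 (mod 25). Smallest non-negative: 23.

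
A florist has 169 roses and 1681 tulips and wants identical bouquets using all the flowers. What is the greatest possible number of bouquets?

Euclid: 1681 = 9·169 + 160; 169 = 1·160 + 9; 160 = 17·9 + 7; 9 = 1·7 + 2; 7 = 3·2 + 1; 2 = 2·1 + 0. Last nonzero remainder: 1.

1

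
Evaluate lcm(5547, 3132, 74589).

lcm(5547, 3132) = 5547·3132/gcd = 17373204/3 = 5791068
lcm(5791068, 74589) = 5791068·74589/gcd = 431949971052/3 = 143983323684

143983323684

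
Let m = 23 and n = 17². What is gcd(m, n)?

min exponent per shared prime: (none) = 1

1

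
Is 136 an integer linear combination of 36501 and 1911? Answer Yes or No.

By Bézout, 36501u + 1911v = 136 has integer solutions iff gcd(36501, 1911) | 136.
Euclid: 36501 = 19·1911 + 192; 1911 = 9·192 + 183; 192 = 1·183 + 9; 183 = 20·9 + 3; 9 = 3·3 + 0. gcd = 3; 136 mod 3 = 1. No.

No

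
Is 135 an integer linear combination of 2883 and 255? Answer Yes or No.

Yes

gcd(2883, 255): 2883 = 11·255 + 78; 255 = 3·78 + 21; 78 = 3·21 + 15; 21 = 1·15 + 6; 15 = 2·6 + 3; 6 = 2·3 + 0 → 3
3 divides 135, so a solution exists.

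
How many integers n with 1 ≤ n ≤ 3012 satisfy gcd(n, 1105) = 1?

1105 = 5·13·17. Inclusion–exclusion on these primes:
3012 − ⌊3012/5⌋ − ⌊3012/13⌋ − ⌊3012/17⌋ + ⌊3012/65⌋ + ⌊3012/85⌋ + ⌊3012/221⌋ − ⌊3012/1105⌋ = 2094

2094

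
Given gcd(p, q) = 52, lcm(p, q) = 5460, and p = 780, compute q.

364

p·q = gcd·lcm = 52·5460 = 283920, so q = 283920/780 = 364.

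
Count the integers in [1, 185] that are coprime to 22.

22 = 2·11. Inclusion–exclusion on these primes:
185 − ⌊185/2⌋ − ⌊185/11⌋ + ⌊185/22⌋ = 85

85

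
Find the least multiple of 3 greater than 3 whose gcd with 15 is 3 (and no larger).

gcd(x, 15) = 3 forces 3 | x; write x = 3s. Then gcd(3s, 3·5) = 3·gcd(s, 5), so need gcd(s, 5) = 1.
3s > 3 gives s ≥ 2. The least s ≥ 2 coprime to 5 is 2, so x = 3·2 = 6.

6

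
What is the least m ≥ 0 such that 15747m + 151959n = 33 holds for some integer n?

Reduce mod 151959: 15747m ≡ 33 (mod 151959). With g = gcd(15747, 151959) = 3 dividing 33, divide through: 5249m ≡ 11 (mod 50653).
Since gcd(5249, 50653) = 1, m ≡ 11·(5249)⁻¹ ≡ 33061 (mod 50653). Smallest non-negative: 33061.

33061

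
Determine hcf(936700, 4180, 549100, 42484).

936700 = 2² · 5² · 17 · 19 · 29; 4180 = 2² · 5 · 11 · 19; 549100 = 2² · 5² · 17² · 19; 42484 = 2² · 13 · 19 · 43
gcd takes min exponent of each prime: 2² · 19 = 76

76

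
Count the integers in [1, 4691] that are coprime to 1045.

Prime factors of 1045: 5, 11, 19. Count integers ≤ 4691 divisible by none of them.
By inclusion–exclusion: 4691 − ⌊4691/5⌋ − ⌊4691/11⌋ − ⌊4691/19⌋ + ⌊4691/55⌋ + ⌊4691/95⌋ + ⌊4691/209⌋ − ⌊4691/1045⌋ = 3233.

3233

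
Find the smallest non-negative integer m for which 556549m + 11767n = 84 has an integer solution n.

1170

gcd(556549, 11767) = 7 (Euclid: 556549 = 47·11767 + 3500; 11767 = 3·3500 + 1267; 3500 = 2·1267 + 966; 1267 = 1·966 + 301; 966 = 3·301 + 63; 301 = 4·63 + 49; 63 = 1·49 + 14; 49 = 3·14 + 7; 14 = 2·7 + 0), and 7 | 84.
Extended Euclid: 556549·(-743) + 11767·(35142) = 7. Scale by 12: m₀ = -8916.
General solution m = m₀ + 1681t; reducing mod 1681 gives m = 1170 (and n = -55338).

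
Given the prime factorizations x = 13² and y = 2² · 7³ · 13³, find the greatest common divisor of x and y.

min exponent per shared prime: 13² = 169

169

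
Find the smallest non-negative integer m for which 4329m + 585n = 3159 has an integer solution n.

Euclid: 4329 = 7·585 + 234; 585 = 2·234 + 117; 234 = 2·117 + 0 → gcd = 117; 3159 = 117·27.
Back-substitution yields 4329·(-2) + 585·(15) = 117, so one solution is m = -2·27 = -54, n = 15·27 = 405.
Solutions in m differ by 585/117 = 5; the one in [0, 5) is -54 mod 5 = 1.

1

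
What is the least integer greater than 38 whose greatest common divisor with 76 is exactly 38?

Multiples of 38 above 38: 38·2, 38·3, … . Need the cofactor coprime to 76/38 = 2.
Checking s = 2, 3, … the first with gcd(s, 2) = 1 is s = 3, giving 114.

114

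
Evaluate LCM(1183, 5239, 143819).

31208723

1183 = 7 · 13²; 5239 = 13² · 31; 143819 = 13² · 23 · 37
lcm takes max exponent of each prime: 7 · 13² · 23 · 31 · 37 = 31208723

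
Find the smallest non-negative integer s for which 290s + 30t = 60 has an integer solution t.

Euclid: 290 = 9·30 + 20; 30 = 1·20 + 10; 20 = 2·10 + 0 → gcd = 10; 60 = 10·6.
Back-substitution yields 290·(-1) + 30·(10) = 10, so one solution is s = -1·6 = -6, t = 10·6 = 60.
Solutions in s differ by 30/10 = 3; the one in [0, 3) is -6 mod 3 = 0.

0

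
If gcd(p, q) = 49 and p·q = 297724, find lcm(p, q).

6076

gcd·lcm = product, so lcm = 297724/49 = 6076.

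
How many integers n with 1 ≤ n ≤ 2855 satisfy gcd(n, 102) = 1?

Prime factors of 102: 2, 3, 17. Count integers ≤ 2855 divisible by none of them.
By inclusion–exclusion: 2855 − ⌊2855/2⌋ − ⌊2855/3⌋ − ⌊2855/17⌋ + ⌊2855/6⌋ + ⌊2855/34⌋ + ⌊2855/51⌋ − ⌊2855/102⌋ = 896.

896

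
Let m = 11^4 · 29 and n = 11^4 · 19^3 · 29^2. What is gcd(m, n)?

min exponent per shared prime: 11^4 · 29 = 424589

424589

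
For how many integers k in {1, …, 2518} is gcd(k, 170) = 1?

948

170 = 2·5·17. Inclusion–exclusion on these primes:
2518 − ⌊2518/2⌋ − ⌊2518/5⌋ − ⌊2518/17⌋ + ⌊2518/10⌋ + ⌊2518/34⌋ + ⌊2518/85⌋ − ⌊2518/170⌋ = 948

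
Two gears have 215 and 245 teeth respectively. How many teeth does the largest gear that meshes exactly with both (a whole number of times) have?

5

215 = 5 · 43
245 = 5 · 7²
Common: 5 = 5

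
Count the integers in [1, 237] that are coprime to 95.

95 = 5·19. Inclusion–exclusion on these primes:
237 − ⌊237/5⌋ − ⌊237/19⌋ + ⌊237/95⌋ = 180

180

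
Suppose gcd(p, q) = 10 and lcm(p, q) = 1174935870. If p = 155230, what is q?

Using pq = gcd(p,q)·lcm(p,q) = 10·1174935870 = 11749358700, we get q = 11749358700/155230 = 75690.

75690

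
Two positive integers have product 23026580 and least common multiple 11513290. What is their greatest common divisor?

gcd·lcm = product, so gcd = 23026580/11513290 = 2.

2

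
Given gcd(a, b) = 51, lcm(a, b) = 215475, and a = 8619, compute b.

Using ab = gcd(a,b)·lcm(a,b) = 51·215475 = 10989225, we get b = 10989225/8619 = 1275.

1275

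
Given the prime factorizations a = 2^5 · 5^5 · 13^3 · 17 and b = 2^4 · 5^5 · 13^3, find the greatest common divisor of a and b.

109850000

min exponent per shared prime: 2^4 · 5^5 · 13^3 = 109850000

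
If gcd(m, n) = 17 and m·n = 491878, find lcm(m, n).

28934

For any two positive integers, gcd × lcm equals their product. Hence lcm = 491878 / 17 = 28934.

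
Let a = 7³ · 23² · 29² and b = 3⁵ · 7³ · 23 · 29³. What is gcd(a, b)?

6634649

min exponent per shared prime: 7³ · 23 · 29² = 6634649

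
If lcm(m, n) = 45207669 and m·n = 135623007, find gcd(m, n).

3

gcd·lcm = product, so gcd = 135623007/45207669 = 3.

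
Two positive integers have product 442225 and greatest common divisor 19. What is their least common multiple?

For any two positive integers, gcd × lcm equals their product. Hence lcm = 442225 / 19 = 23275.

23275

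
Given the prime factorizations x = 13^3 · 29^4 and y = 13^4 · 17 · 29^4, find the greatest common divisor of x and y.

min exponent per shared prime: 13^3 · 29^4 = 1553896357

1553896357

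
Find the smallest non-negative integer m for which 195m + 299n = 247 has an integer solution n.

12

gcd(195, 299) = 13 (Euclid: 299 = 1·195 + 104; 195 = 1·104 + 91; 104 = 1·91 + 13; 91 = 7·13 + 0), and 13 | 247.
Extended Euclid: 195·(-3) + 299·(2) = 13. Scale by 19: m₀ = -57.
General solution m = m₀ + 23t; reducing mod 23 gives m = 12 (and n = -7).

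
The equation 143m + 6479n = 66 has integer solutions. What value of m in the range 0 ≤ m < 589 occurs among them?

Euclid: 6479 = 45·143 + 44; 143 = 3·44 + 11; 44 = 4·11 + 0 → gcd = 11; 66 = 11·6.
Back-substitution yields 143·(136) + 6479·(-3) = 11, so one solution is m = 136·6 = 816, n = -3·6 = -18.
Solutions in m differ by 6479/11 = 589; the one in [0, 589) is 816 mod 589 = 227.

227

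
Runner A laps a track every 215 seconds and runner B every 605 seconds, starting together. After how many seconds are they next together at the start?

gcd first: 605 = 2·215 + 175; 215 = 1·175 + 40; 175 = 4·40 + 15; 40 = 2·15 + 10; 15 = 1·10 + 5; 10 = 2·5 + 0 → gcd = 5
lcm = 215·605/gcd = 130075/5 = 26015

26015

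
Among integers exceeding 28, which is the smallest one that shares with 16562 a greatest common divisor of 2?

30

Multiples of 2 above 28: 2·15, 2·16, … . Need the cofactor coprime to 16562/2 = 8281.
Checking s = 15, 16, … the first with gcd(s, 8281) = 1 is s = 15, giving 30.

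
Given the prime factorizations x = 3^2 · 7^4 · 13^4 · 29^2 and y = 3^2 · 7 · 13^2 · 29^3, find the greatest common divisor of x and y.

8954127

min exponent per shared prime: 3^2 · 7 · 13^2 · 29^2 = 8954127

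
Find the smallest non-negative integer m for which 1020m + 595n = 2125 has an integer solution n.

5

gcd(1020, 595) = 85 (Euclid: 1020 = 1·595 + 425; 595 = 1·425 + 170; 425 = 2·170 + 85; 170 = 2·85 + 0), and 85 | 2125.
Extended Euclid: 1020·(3) + 595·(-5) = 85. Scale by 25: m₀ = 75.
General solution m = m₀ + 7t; reducing mod 7 gives m = 5 (and n = -5).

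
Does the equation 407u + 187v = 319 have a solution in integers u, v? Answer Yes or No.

Yes

gcd(407, 187): 407 = 2·187 + 33; 187 = 5·33 + 22; 33 = 1·22 + 11; 22 = 2·11 + 0 → 11
11 divides 319, so a solution exists.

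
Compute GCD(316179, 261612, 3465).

9

gcd(316179, 261612): 316179 = 1·261612 + 54567; 261612 = 4·54567 + 43344; 54567 = 1·43344 + 11223; 43344 = 3·11223 + 9675; 11223 = 1·9675 + 1548; 9675 = 6·1548 + 387; 1548 = 4·387 + 0 → 387
gcd(387, 3465): 3465 = 8·387 + 369; 387 = 1·369 + 18; 369 = 20·18 + 9; 18 = 2·9 + 0 → 9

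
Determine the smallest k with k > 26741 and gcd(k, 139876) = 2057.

139876 = 2057·68. Any k with gcd(k, 139876) = 2057 is a multiple of 2057, say 2057s, with s coprime to 68.
Need s > 26741/2057, so s ≥ 14. First s ≥ 14 with gcd(s, 68) = 1 is s = 15. Thus k = 2057·15 = 30855.

30855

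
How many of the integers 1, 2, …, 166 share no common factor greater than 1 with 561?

95

Prime factors of 561: 3, 11, 17. Count integers ≤ 166 divisible by none of them.
By inclusion–exclusion: 166 − ⌊166/3⌋ − ⌊166/11⌋ − ⌊166/17⌋ + ⌊166/33⌋ + ⌊166/51⌋ + ⌊166/187⌋ − ⌊166/561⌋ = 95.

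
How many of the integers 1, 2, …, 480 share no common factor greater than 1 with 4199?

4199 = 13·17·19. Inclusion–exclusion on these primes:
480 − ⌊480/13⌋ − ⌊480/17⌋ − ⌊480/19⌋ + ⌊480/221⌋ + ⌊480/247⌋ + ⌊480/323⌋ − ⌊480/4199⌋ = 395

395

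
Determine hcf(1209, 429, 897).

39

gcd(1209, 429): 1209 = 2·429 + 351; 429 = 1·351 + 78; 351 = 4·78 + 39; 78 = 2·39 + 0 → 39
gcd(39, 897): 897 = 23·39 + 0 → 39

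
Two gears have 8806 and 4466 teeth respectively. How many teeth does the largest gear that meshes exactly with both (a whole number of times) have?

14

8806 = 2 · 7 · 17 · 37
4466 = 2 · 7 · 11 · 29
Common: 2 · 7 = 14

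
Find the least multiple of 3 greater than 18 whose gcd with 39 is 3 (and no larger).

gcd(x, 39) = 3 forces 3 | x; write x = 3s. Then gcd(3s, 3·13) = 3·gcd(s, 13), so need gcd(s, 13) = 1.
3s > 18 gives s ≥ 7. The least s ≥ 7 coprime to 13 is 7, so x = 3·7 = 21.

21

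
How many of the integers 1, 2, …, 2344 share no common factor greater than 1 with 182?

Prime factors of 182: 2, 7, 13. Count integers ≤ 2344 divisible by none of them.
By inclusion–exclusion: 2344 − ⌊2344/2⌋ − ⌊2344/7⌋ − ⌊2344/13⌋ + ⌊2344/14⌋ + ⌊2344/26⌋ + ⌊2344/91⌋ − ⌊2344/182⌋ = 928.

928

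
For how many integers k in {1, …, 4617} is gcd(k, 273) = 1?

2435

273 = 3·7·13. Inclusion–exclusion on these primes:
4617 − ⌊4617/3⌋ − ⌊4617/7⌋ − ⌊4617/13⌋ + ⌊4617/21⌋ + ⌊4617/39⌋ + ⌊4617/91⌋ − ⌊4617/273⌋ = 2435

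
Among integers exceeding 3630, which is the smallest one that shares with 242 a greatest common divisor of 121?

3751

Multiples of 121 above 3630: 121·31, 121·32, … . Need the cofactor coprime to 242/121 = 2.
Checking s = 31, 32, … the first with gcd(s, 2) = 1 is s = 31, giving 3751.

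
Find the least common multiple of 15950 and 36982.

26811950

gcd first: 36982 = 2·15950 + 5082; 15950 = 3·5082 + 704; 5082 = 7·704 + 154; 704 = 4·154 + 88; 154 = 1·88 + 66; 88 = 1·66 + 22; 66 = 3·22 + 0 → gcd = 22
lcm = 15950·36982/gcd = 589862900/22 = 26811950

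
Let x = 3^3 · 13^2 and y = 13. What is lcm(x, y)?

max exponent per prime: 3^3 · 13^2 = 4563

4563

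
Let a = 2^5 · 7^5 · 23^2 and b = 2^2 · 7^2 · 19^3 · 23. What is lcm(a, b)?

max exponent per prime: 2^5 · 7^5 · 19^3 · 23^2 = 1951446517664

1951446517664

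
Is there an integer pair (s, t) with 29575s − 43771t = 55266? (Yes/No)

gcd(29575, 43771): 43771 = 1·29575 + 14196; 29575 = 2·14196 + 1183; 14196 = 12·1183 + 0 → 1183
1183 does not divide 55266, so a solution does not exist.

No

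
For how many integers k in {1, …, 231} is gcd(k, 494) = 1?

Prime factors of 494: 2, 13, 19. Count integers ≤ 231 divisible by none of them.
By inclusion–exclusion: 231 − ⌊231/2⌋ − ⌊231/13⌋ − ⌊231/19⌋ + ⌊231/26⌋ + ⌊231/38⌋ + ⌊231/247⌋ − ⌊231/494⌋ = 101.

101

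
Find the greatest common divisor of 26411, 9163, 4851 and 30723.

gcd(26411, 9163): 26411 = 2·9163 + 8085; 9163 = 1·8085 + 1078; 8085 = 7·1078 + 539; 1078 = 2·539 + 0 → 539
gcd(539, 4851): 4851 = 9·539 + 0 → 539
gcd(539, 30723): 30723 = 57·539 + 0 → 539

539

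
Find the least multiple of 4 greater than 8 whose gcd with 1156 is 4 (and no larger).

Multiples of 4 above 8: 4·3, 4·4, … . Need the cofactor coprime to 1156/4 = 289.
Checking s = 3, 4, … the first with gcd(s, 289) = 1 is s = 3, giving 12.

12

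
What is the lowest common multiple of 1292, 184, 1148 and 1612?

1292 = 2² · 17 · 19; 184 = 2³ · 23; 1148 = 2² · 7 · 41; 1612 = 2² · 13 · 31
lcm takes max exponent of each prime: 2³ · 7 · 13 · 17 · 19 · 23 · 31 · 41 = 6873964552

6873964552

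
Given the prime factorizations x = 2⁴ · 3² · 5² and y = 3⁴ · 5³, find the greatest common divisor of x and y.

min exponent per shared prime: 3² · 5² = 225

225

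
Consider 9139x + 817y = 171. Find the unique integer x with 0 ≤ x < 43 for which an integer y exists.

gcd(9139, 817) = 19 (Euclid: 9139 = 11·817 + 152; 817 = 5·152 + 57; 152 = 2·57 + 38; 57 = 1·38 + 19; 38 = 2·19 + 0), and 19 | 171.
Extended Euclid: 9139·(-16) + 817·(179) = 19. Scale by 9: x₀ = -144.
General solution x = x₀ + 43t; reducing mod 43 gives x = 28 (and y = -313).

28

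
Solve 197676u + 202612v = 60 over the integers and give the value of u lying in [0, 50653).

2586

gcd(197676, 202612) = 4 (Euclid: 202612 = 1·197676 + 4936; 197676 = 40·4936 + 236; 4936 = 20·236 + 216; 236 = 1·216 + 20; 216 = 10·20 + 16; 20 = 1·16 + 4; 16 = 4·4 + 0), and 4 | 60.
Extended Euclid: 197676·(10303) + 202612·(-10052) = 4. Scale by 15: u₀ = 154545.
General solution u = u₀ + 50653t; reducing mod 50653 gives u = 2586 (and v = -2523).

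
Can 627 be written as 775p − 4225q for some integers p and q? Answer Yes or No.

gcd(775, 4225): 4225 = 5·775 + 350; 775 = 2·350 + 75; 350 = 4·75 + 50; 75 = 1·50 + 25; 50 = 2·25 + 0 → 25
25 does not divide 627, so a solution does not exist.

No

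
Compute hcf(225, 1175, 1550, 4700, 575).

25

gcd(225, 1175): 1175 = 5·225 + 50; 225 = 4·50 + 25; 50 = 2·25 + 0 → 25
gcd(25, 1550): 1550 = 62·25 + 0 → 25
gcd(25, 4700): 4700 = 188·25 + 0 → 25
gcd(25, 575): 575 = 23·25 + 0 → 25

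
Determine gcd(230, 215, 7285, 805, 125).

5

gcd(230, 215): 230 = 1·215 + 15; 215 = 14·15 + 5; 15 = 3·5 + 0 → 5
gcd(5, 7285): 7285 = 1457·5 + 0 → 5
gcd(5, 805): 805 = 161·5 + 0 → 5
gcd(5, 125): 125 = 25·5 + 0 → 5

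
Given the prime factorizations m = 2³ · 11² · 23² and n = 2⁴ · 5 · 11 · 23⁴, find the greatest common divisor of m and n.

46552

min exponent per shared prime: 2³ · 11 · 23² = 46552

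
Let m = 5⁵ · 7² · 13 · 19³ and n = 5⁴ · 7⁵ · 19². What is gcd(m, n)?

11055625

min exponent per shared prime: 5⁴ · 7² · 19² = 11055625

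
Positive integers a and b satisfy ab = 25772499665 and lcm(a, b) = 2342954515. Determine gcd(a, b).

11

From gcd × lcm = ab: gcd = 25772499665 / 2342954515 = 11.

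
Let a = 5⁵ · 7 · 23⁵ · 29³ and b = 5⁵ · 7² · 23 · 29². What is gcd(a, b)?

423128125

min exponent per shared prime: 5⁵ · 7 · 23 · 29² = 423128125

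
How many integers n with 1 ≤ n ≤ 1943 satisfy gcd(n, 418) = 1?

418 = 2·11·19. Inclusion–exclusion on these primes:
1943 − ⌊1943/2⌋ − ⌊1943/11⌋ − ⌊1943/19⌋ + ⌊1943/22⌋ + ⌊1943/38⌋ + ⌊1943/209⌋ − ⌊1943/418⌋ = 838

838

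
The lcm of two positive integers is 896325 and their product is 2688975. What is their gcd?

3

From gcd × lcm = mn: gcd = 2688975 / 896325 = 3.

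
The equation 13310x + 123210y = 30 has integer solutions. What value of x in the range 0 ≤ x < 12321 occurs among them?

gcd(13310, 123210) = 10 (Euclid: 123210 = 9·13310 + 3420; 13310 = 3·3420 + 3050; 3420 = 1·3050 + 370; 3050 = 8·370 + 90; 370 = 4·90 + 10; 90 = 9·10 + 0), and 10 | 30.
Extended Euclid: 13310·(-1333) + 123210·(144) = 10. Scale by 3: x₀ = -3999.
General solution x = x₀ + 12321t; reducing mod 12321 gives x = 8322 (and y = -899).

8322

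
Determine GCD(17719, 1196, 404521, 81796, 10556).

gcd(17719, 1196): 17719 = 14·1196 + 975; 1196 = 1·975 + 221; 975 = 4·221 + 91; 221 = 2·91 + 39; 91 = 2·39 + 13; 39 = 3·13 + 0 → 13
gcd(13, 404521): 404521 = 31117·13 + 0 → 13
gcd(13, 81796): 81796 = 6292·13 + 0 → 13
gcd(13, 10556): 10556 = 812·13 + 0 → 13

13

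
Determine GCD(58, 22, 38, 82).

2

gcd(58, 22): 58 = 2·22 + 14; 22 = 1·14 + 8; 14 = 1·8 + 6; 8 = 1·6 + 2; 6 = 3·2 + 0 → 2
gcd(2, 38): 38 = 19·2 + 0 → 2
gcd(2, 82): 82 = 41·2 + 0 → 2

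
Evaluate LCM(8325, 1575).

58275

8325 = 3² · 5² · 37; 1575 = 3² · 5² · 7
max exponents: 3² · 5² · 7 · 37 = 58275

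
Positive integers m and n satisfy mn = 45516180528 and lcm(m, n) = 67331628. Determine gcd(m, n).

676

From gcd × lcm = mn: gcd = 45516180528 / 67331628 = 676.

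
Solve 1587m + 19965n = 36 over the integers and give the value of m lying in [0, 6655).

3598

Reduce mod 19965: 1587m ≡ 36 (mod 19965). With g = gcd(1587, 19965) = 3 dividing 36, divide through: 529m ≡ 12 (mod 6655).
Since gcd(529, 6655) = 1, m ≡ 12·(529)⁻¹ ≡ 3598 (mod 6655). Smallest non-negative: 3598.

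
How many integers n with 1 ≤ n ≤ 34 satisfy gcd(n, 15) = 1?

Prime factors of 15: 3, 5. Count integers ≤ 34 divisible by none of them.
By inclusion–exclusion: 34 − ⌊34/3⌋ − ⌊34/5⌋ + ⌊34/15⌋ = 19.

19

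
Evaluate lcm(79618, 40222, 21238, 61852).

79618 = 2 · 7 · 11² · 47; 40222 = 2 · 7 · 13² · 17; 21238 = 2 · 7 · 37 · 41; 61852 = 2² · 7 · 47²
lcm takes max exponent of each prime: 2² · 7 · 11² · 13² · 17 · 37 · 41 · 47² = 32618225011372

32618225011372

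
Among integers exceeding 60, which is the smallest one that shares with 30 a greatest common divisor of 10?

70

30 = 10·3. Any t with gcd(t, 30) = 10 is a multiple of 10, say 10s, with s coprime to 3.
Need s > 60/10, so s ≥ 7. First s ≥ 7 with gcd(s, 3) = 1 is s = 7. Thus t = 10·7 = 70.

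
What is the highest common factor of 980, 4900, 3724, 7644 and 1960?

196

gcd(980, 4900): 4900 = 5·980 + 0 → 980
gcd(980, 3724): 3724 = 3·980 + 784; 980 = 1·784 + 196; 784 = 4·196 + 0 → 196
gcd(196, 7644): 7644 = 39·196 + 0 → 196
gcd(196, 1960): 1960 = 10·196 + 0 → 196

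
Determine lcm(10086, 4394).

22158942

10086 = 2 · 3 · 41²; 4394 = 2 · 13³
max exponents: 2 · 3 · 13³ · 41² = 22158942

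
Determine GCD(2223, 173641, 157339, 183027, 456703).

gcd(2223, 173641): 173641 = 78·2223 + 247; 2223 = 9·247 + 0 → 247
gcd(247, 157339): 157339 = 637·247 + 0 → 247
gcd(247, 183027): 183027 = 741·247 + 0 → 247
gcd(247, 456703): 456703 = 1849·247 + 0 → 247

247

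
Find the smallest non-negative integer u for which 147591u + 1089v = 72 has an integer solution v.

106

gcd(147591, 1089) = 9 (Euclid: 147591 = 135·1089 + 576; 1089 = 1·576 + 513; 576 = 1·513 + 63; 513 = 8·63 + 9; 63 = 7·9 + 0), and 9 | 72.
Extended Euclid: 147591·(-17) + 1089·(2304) = 9. Scale by 8: u₀ = -136.
General solution u = u₀ + 121t; reducing mod 121 gives u = 106 (and v = -14366).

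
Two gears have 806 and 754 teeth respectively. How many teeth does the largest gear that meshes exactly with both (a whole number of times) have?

Euclid: 806 = 1·754 + 52; 754 = 14·52 + 26; 52 = 2·26 + 0. Last nonzero remainder: 26.

26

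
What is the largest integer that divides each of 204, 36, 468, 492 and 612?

12

gcd(204, 36): 204 = 5·36 + 24; 36 = 1·24 + 12; 24 = 2·12 + 0 → 12
gcd(12, 468): 468 = 39·12 + 0 → 12
gcd(12, 492): 492 = 41·12 + 0 → 12
gcd(12, 612): 612 = 51·12 + 0 → 12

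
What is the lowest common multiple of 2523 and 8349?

2523 = 3 · 29²; 8349 = 3 · 11² · 23
max exponents: 3 · 11² · 23 · 29² = 7021509

7021509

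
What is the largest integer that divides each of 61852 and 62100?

4

Euclid: 62100 = 1·61852 + 248; 61852 = 249·248 + 100; 248 = 2·100 + 48; 100 = 2·48 + 4; 48 = 12·4 + 0. Last nonzero remainder: 4.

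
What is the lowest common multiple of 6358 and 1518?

gcd first: 6358 = 4·1518 + 286; 1518 = 5·286 + 88; 286 = 3·88 + 22; 88 = 4·22 + 0 → gcd = 22
lcm = 6358·1518/gcd = 9651444/22 = 438702

438702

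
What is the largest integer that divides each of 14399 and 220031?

119

Euclid: 220031 = 15·14399 + 4046; 14399 = 3·4046 + 2261; 4046 = 1·2261 + 1785; 2261 = 1·1785 + 476; 1785 = 3·476 + 357; 476 = 1·357 + 119; 357 = 3·119 + 0. Last nonzero remainder: 119.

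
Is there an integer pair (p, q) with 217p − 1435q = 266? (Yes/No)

Yes

By Bézout, 217p − 1435q = 266 has integer solutions iff gcd(217, 1435) | 266.
Euclid: 1435 = 6·217 + 133; 217 = 1·133 + 84; 133 = 1·84 + 49; 84 = 1·49 + 35; 49 = 1·35 + 14; 35 = 2·14 + 7; 14 = 2·7 + 0. gcd = 7; 266 mod 7 = 0. Yes.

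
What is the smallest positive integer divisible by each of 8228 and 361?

gcd first: 8228 = 22·361 + 286; 361 = 1·286 + 75; 286 = 3·75 + 61; 75 = 1·61 + 14; 61 = 4·14 + 5; 14 = 2·5 + 4; 5 = 1·4 + 1; 4 = 4·1 + 0 → gcd = 1
lcm = 8228·361/gcd = 2970308/1 = 2970308

2970308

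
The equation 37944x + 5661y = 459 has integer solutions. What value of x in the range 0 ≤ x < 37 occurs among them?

30

Euclid: 37944 = 6·5661 + 3978; 5661 = 1·3978 + 1683; 3978 = 2·1683 + 612; 1683 = 2·612 + 459; 612 = 1·459 + 153; 459 = 3·153 + 0 → gcd = 153; 459 = 153·3.
Back-substitution yields 37944·(10) + 5661·(-67) = 153, so one solution is x = 10·3 = 30, y = -67·3 = -201.
Solutions in x differ by 5661/153 = 37; the one in [0, 37) is 30 mod 37 = 30.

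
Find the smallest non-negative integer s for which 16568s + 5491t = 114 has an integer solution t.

Reduce mod 5491: 16568s ≡ 114 (mod 5491). With g = gcd(16568, 5491) = 19 dividing 114, divide through: 872s ≡ 6 (mod 289).
Since gcd(872, 289) = 1, s ≡ 6·(872)⁻¹ ≡ 59 (mod 289). Smallest non-negative: 59.

59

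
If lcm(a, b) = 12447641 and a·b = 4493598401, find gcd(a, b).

361

gcd·lcm = product, so gcd = 4493598401/12447641 = 361.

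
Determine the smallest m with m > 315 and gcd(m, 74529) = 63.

378

gcd(m, 74529) = 63 forces 63 | m; write m = 63s. Then gcd(63s, 63·1183) = 63·gcd(s, 1183), so need gcd(s, 1183) = 1.
63s > 315 gives s ≥ 6. The least s ≥ 6 coprime to 1183 is 6, so m = 63·6 = 378.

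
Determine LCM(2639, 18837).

gcd first: 18837 = 7·2639 + 364; 2639 = 7·364 + 91; 364 = 4·91 + 0 → gcd = 91
lcm = 2639·18837/gcd = 49710843/91 = 546273

546273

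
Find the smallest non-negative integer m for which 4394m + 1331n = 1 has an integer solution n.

Euclid: 4394 = 3·1331 + 401; 1331 = 3·401 + 128; 401 = 3·128 + 17; 128 = 7·17 + 9; 17 = 1·9 + 8; 9 = 1·8 + 1; 8 = 8·1 + 0 → gcd = 1; 1 = 1·1.
Back-substitution yields 4394·(-156) + 1331·(515) = 1, so one solution is m = -156·1 = -156, n = 515·1 = 515.
Solutions in m differ by 1331/1 = 1331; the one in [0, 1331) is -156 mod 1331 = 1175.

1175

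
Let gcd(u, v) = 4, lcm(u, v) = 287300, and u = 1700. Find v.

676

Using uv = gcd(u,v)·lcm(u,v) = 4·287300 = 1149200, we get v = 1149200/1700 = 676.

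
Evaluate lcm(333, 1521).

333 = 3² · 37; 1521 = 3² · 13²
max exponents: 3² · 13² · 37 = 56277

56277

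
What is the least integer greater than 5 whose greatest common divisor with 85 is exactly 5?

Multiples of 5 above 5: 5·2, 5·3, … . Need the cofactor coprime to 85/5 = 17.
Checking s = 2, 3, … the first with gcd(s, 17) = 1 is s = 2, giving 10.

10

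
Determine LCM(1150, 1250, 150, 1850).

3191250

1150 = 2 · 5² · 23; 1250 = 2 · 5⁴; 150 = 2 · 3 · 5²; 1850 = 2 · 5² · 37
lcm takes max exponent of each prime: 2 · 3 · 5⁴ · 23 · 37 = 3191250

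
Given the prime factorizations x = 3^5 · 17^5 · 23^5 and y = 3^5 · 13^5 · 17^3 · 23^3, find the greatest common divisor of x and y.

14525682453

min exponent per shared prime: 3^5 · 17^3 · 23^3 = 14525682453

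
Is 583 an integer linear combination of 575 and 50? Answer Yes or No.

No

By Bézout, 575p + 50q = 583 has integer solutions iff gcd(575, 50) | 583.
Euclid: 575 = 11·50 + 25; 50 = 2·25 + 0. gcd = 25; 583 mod 25 = 8. No.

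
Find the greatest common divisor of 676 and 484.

Euclid: 676 = 1·484 + 192; 484 = 2·192 + 100; 192 = 1·100 + 92; 100 = 1·92 + 8; 92 = 11·8 + 4; 8 = 2·4 + 0. Last nonzero remainder: 4.

4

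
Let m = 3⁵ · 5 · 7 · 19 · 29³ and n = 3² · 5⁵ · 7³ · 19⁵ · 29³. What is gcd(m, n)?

145968165

min exponent per shared prime: 3² · 5 · 7 · 19 · 29³ = 145968165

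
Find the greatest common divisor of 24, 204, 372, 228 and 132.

12

gcd(24, 204): 204 = 8·24 + 12; 24 = 2·12 + 0 → 12
gcd(12, 372): 372 = 31·12 + 0 → 12
gcd(12, 228): 228 = 19·12 + 0 → 12
gcd(12, 132): 132 = 11·12 + 0 → 12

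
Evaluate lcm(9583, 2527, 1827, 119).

9583 = 7 · 37²; 2527 = 7 · 19²; 1827 = 3² · 7 · 29; 119 = 7 · 17
lcm takes max exponent of each prime: 3² · 7 · 17 · 19² · 29 · 37² = 15349637331

15349637331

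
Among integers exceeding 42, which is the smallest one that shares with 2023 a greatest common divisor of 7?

49

Multiples of 7 above 42: 7·7, 7·8, … . Need the cofactor coprime to 2023/7 = 289.
Checking s = 7, 8, … the first with gcd(s, 289) = 1 is s = 7, giving 49.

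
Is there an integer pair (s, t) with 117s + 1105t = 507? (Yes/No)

gcd(117, 1105): 1105 = 9·117 + 52; 117 = 2·52 + 13; 52 = 4·13 + 0 → 13
13 divides 507, so a solution exists.

Yes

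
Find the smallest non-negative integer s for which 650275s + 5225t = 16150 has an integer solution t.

9

Euclid: 650275 = 124·5225 + 2375; 5225 = 2·2375 + 475; 2375 = 5·475 + 0 → gcd = 475; 16150 = 475·34.
Back-substitution yields 650275·(-2) + 5225·(249) = 475, so one solution is s = -2·34 = -68, t = 249·34 = 8466.
Solutions in s differ by 5225/475 = 11; the one in [0, 11) is -68 mod 11 = 9.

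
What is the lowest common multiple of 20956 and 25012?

775372

20956 = 2² · 13² · 31; 25012 = 2² · 13² · 37
max exponents: 2² · 13² · 31 · 37 = 775372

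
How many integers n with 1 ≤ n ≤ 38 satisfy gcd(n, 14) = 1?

14 = 2·7. Inclusion–exclusion on these primes:
38 − ⌊38/2⌋ − ⌊38/7⌋ + ⌊38/14⌋ = 16

16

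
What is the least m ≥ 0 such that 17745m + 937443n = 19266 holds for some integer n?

Euclid: 937443 = 52·17745 + 14703; 17745 = 1·14703 + 3042; 14703 = 4·3042 + 2535; 3042 = 1·2535 + 507; 2535 = 5·507 + 0 → gcd = 507; 19266 = 507·38.
Back-substitution yields 17745·(317) + 937443·(-6) = 507, so one solution is m = 317·38 = 12046, n = -6·38 = -228.
Solutions in m differ by 937443/507 = 1849; the one in [0, 1849) is 12046 mod 1849 = 952.

952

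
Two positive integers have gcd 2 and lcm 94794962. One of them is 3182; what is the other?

Using mn = gcd(m,n)·lcm(m,n) = 2·94794962 = 189589924, we get n = 189589924/3182 = 59582.

59582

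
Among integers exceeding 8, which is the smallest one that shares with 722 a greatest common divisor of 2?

10

Multiples of 2 above 8: 2·5, 2·6, … . Need the cofactor coprime to 722/2 = 361.
Checking s = 5, 6, … the first with gcd(s, 361) = 1 is s = 5, giving 10.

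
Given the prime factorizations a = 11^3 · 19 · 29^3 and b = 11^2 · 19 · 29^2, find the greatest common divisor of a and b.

1933459

min exponent per shared prime: 11^2 · 19 · 29^2 = 1933459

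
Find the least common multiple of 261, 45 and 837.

121365

lcm(261, 45) = 261·45/gcd = 11745/9 = 1305
lcm(1305, 837) = 1305·837/gcd = 1092285/9 = 121365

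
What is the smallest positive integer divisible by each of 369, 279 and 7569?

369 = 3² · 41; 279 = 3² · 31; 7569 = 3² · 29²
lcm takes max exponent of each prime: 3² · 29² · 31 · 41 = 9620199

9620199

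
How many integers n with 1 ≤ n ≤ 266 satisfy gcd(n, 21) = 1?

Prime factors of 21: 3, 7. Count integers ≤ 266 divisible by none of them.
By inclusion–exclusion: 266 − ⌊266/3⌋ − ⌊266/7⌋ + ⌊266/21⌋ = 152.

152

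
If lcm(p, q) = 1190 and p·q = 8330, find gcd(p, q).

7

gcd·lcm = product, so gcd = 8330/1190 = 7.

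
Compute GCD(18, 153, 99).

18 = 2 · 3²; 153 = 3² · 17; 99 = 3² · 11
gcd takes min exponent of each prime: 3² = 9

9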